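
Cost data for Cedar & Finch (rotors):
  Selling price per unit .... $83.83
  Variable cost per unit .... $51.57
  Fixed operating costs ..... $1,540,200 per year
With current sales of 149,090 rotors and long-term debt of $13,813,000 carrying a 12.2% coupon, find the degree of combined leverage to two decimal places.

3.04

Total contribution margin = 149,090 × $32.26 = $4,809,643.40.
EBIT = $4,809,643.40 − $1,540,200 = $3,269,443.40. Interest = $1,685,186.00.
DOL = $4,809,643.40 ÷ $3,269,443.40 = 1.4711; DFL = $3,269,443.40 ÷ $1,584,257.40 = 2.0637.
DCL = DOL × DFL = 1.4711 × 2.0637 = 3.0359.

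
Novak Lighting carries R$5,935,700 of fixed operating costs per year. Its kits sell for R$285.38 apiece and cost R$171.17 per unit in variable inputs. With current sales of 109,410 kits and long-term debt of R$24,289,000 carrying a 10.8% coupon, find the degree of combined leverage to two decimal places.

3.17

Total contribution margin = 109,410 × R$114.21 = R$12,495,716.10.
Subtracting fixed costs: EBIT = R$12,495,716.10 − R$5,935,700 = R$6,560,016.10. Interest = R$2,623,212.00, so EBIT − I = R$3,936,804.10.
Degree of total leverage = total CM / (EBIT − interest) = R$12,495,716.10 / R$3,936,804.10 = 3.1741.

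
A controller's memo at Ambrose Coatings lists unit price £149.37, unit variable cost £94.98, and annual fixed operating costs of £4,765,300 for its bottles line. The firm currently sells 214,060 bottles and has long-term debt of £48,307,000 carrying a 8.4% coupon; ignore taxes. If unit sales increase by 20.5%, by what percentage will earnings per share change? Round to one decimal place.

+84.6%

At 214,060 units, contribution = 214,060 × £54.39 = £11,642,723.40.
Subtracting fixed costs: EBIT = £11,642,723.40 − £4,765,300 = £6,877,423.40.
Interest = £4,057,788.00, so EBIT − I = £2,819,635.40.
DCL = total CM / (EBIT − I) = £11,642,723.40 / £2,819,635.40 = 4.1292.
EPS therefore changes by 4.1292 × (+20.5%) = +84.6%.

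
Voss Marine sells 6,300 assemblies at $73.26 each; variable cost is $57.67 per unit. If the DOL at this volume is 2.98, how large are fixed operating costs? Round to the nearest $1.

Total contribution margin = 6,300 × $15.59 = $98,217.00.
DOL = contribution / EBIT, so EBIT = $98,217.00 / 2.98 = $32,958.72.
Fixed costs = CM − EBIT = $98,217.00 − $32,958.72 = $65,258.

$65,258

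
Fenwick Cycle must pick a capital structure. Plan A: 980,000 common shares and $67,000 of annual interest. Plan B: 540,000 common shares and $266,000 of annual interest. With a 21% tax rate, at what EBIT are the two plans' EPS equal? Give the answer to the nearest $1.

At indifference, (EBIT − 67,000)(1 − t)/980,000 = (EBIT − 266,000)(1 − t)/540,000.
Cancelling (1 − t) and cross-multiplying: 540,000·(EBIT − 67,000) = 980,000·(EBIT − 266,000).
EBIT × (980,000 − 540,000) = 266,000 × 980,000 − 67,000 × 540,000 = 224,500,000,000, so EBIT = 224,500,000,000 ÷ 440,000 = 510,227.27.

$510,227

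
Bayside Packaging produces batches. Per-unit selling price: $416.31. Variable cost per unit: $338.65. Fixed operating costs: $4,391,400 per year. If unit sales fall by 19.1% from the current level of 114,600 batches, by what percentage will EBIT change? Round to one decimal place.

-37.7%

At 114,600 units, contribution = 114,600 × $77.66 = $8,899,836.00.
EBIT = $8,899,836.00 − $4,391,400 = $4,508,436.00.
Degree of operating leverage = $8,899,836.00 / $4,508,436.00 = 1.9740.
Operating income changes by 1.9740 × -19.1% = -37.7%.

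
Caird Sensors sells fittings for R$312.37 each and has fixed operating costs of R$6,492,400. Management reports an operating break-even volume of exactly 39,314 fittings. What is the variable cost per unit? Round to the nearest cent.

Contribution per unit must be FC / Q = R$6,492,400 / 39,314 = R$165.1422.
Variable cost per unit = R$312.37 − R$165.1422 = R$147.23.

R$147.23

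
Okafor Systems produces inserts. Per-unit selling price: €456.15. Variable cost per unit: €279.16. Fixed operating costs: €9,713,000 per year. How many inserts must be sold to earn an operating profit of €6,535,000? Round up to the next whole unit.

91,802 inserts

Unit CM = price − variable cost = €456.15 − €279.16 = €176.99.
Units = (FC + target) / CM = (€9,713,000 + €6,535,000) / €176.99 = 91,801.80, so 91,802 inserts.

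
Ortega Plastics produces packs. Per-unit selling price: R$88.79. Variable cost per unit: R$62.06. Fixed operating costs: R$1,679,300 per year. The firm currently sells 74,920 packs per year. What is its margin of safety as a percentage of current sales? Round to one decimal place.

Unit CM = price − variable cost = R$88.79 − R$62.06 = R$26.73. Break-even units = R$1,679,300 ÷ R$26.73 = 62,824.54; break-even revenue = 62,824.54 × R$88.79 = R$5,578,191.06.
Actual sales revenue = 74,920 × R$88.79 = R$6,652,146.80.
Margin of safety = (R$6,652,146.80 − R$5,578,191.06) ÷ R$6,652,146.80 = 16.1%.

16.1%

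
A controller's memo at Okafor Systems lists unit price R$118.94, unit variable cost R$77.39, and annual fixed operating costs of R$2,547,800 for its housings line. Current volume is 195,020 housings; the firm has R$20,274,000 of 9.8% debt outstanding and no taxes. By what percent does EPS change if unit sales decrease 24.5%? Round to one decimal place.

Contribution at this volume is 195,020 × R$41.55 = R$8,103,081.00.
EBIT = R$8,103,081.00 − R$2,547,800 = R$5,555,281.00.
After interest of R$1,986,852.00, pre-tax earnings = R$3,568,429.00.
Degree of combined leverage = contribution ÷ (EBIT − I) = R$8,103,081.00 ÷ R$3,568,429.00 = 2.2708.
EPS therefore changes by 2.2708 × (-24.5%) = -55.6%.

-55.6%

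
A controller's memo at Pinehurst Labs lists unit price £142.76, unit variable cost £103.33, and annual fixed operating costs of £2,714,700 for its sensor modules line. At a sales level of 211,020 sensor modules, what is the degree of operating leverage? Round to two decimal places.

At 211,020 units, contribution = 211,020 × £39.43 = £8,320,518.60.
EBIT = £8,320,518.60 − £2,714,700 = £5,605,818.60.
Degree of operating leverage = £8,320,518.60 / £5,605,818.60 = 1.4843.

1.48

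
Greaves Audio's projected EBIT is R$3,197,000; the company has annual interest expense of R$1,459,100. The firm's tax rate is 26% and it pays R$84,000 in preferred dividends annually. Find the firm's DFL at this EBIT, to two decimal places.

1.97

Interest = R$1,459,100.00.
Pre-tax preferred-dividend burden = R$84,000 ÷ (1 − 0.26) = R$113,513.51.
DFL = EBIT ÷ [EBIT − I − D_p/(1−t)] = R$3,197,000 ÷ [R$3,197,000 − R$1,459,100.00 − R$113,513.51] = R$3,197,000 ÷ R$1,624,386.49 = 1.9681.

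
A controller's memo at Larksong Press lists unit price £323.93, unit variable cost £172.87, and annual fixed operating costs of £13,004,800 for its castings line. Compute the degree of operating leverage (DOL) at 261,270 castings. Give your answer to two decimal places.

1.49

At 261,270 units, contribution = 261,270 × £151.06 = £39,467,446.20.
Subtracting fixed costs: EBIT = £39,467,446.20 − £13,004,800 = £26,462,646.20.
So DOL = total CM / EBIT = £39,467,446.20 / £26,462,646.20 = 1.4914.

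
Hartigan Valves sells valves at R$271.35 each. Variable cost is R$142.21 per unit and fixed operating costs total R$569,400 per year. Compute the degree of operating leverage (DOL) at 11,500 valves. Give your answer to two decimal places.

1.62

Total contribution margin = 11,500 × R$129.14 = R$1,485,110.00.
Subtracting fixed costs: EBIT = R$1,485,110.00 − R$569,400 = R$915,710.00.
DOL = contribution ÷ EBIT = R$1,485,110.00 ÷ R$915,710.00 = 1.6218.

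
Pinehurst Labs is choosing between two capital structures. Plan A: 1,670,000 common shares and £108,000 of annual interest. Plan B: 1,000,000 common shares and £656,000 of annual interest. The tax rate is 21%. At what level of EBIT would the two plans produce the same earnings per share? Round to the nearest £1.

£1,473,910

Set EPS_A = EPS_B: (EBIT − £108,000)(1 − 0.21) ÷ 1,670,000 = (EBIT − £656,000)(1 − 0.21) ÷ 1,000,000.
Cancelling (1 − t) and cross-multiplying: 1,000,000·(EBIT − 108,000) = 1,670,000·(EBIT − 656,000).
Solving, EBIT = (656,000·1,670,000 − 108,000·1,000,000) / (1,670,000 − 1,000,000) = 987,520,000,000 / 670,000 = 1,473,910.45.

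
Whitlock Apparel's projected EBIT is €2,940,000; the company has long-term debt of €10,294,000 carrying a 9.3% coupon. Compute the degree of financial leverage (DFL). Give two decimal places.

1.48

Interest = €957,342.00.
DFL = EBIT ÷ (EBIT − I) = €2,940,000 ÷ (€2,940,000 − €957,342.00) = €2,940,000 ÷ €1,982,658.00 = 1.4829.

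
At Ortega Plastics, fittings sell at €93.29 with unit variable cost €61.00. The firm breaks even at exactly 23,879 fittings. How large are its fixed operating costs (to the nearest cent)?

Contribution margin per unit = €93.29 − €61.00 = €32.29.
Since BE = FC / CM, FC = 23,879 × €32.29 = €771,052.91.

€771,052.91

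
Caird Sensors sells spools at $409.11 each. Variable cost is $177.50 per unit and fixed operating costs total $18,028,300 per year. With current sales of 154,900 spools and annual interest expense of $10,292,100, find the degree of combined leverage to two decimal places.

4.75

At 154,900 units, contribution = 154,900 × $231.61 = $35,876,389.00.
Subtracting fixed costs: EBIT = $35,876,389.00 − $18,028,300 = $17,848,089.00. Interest = $10,292,100.00.
DOL = $35,876,389.00 ÷ $17,848,089.00 = 2.0101; DFL = $17,848,089.00 ÷ $7,555,989.00 = 2.3621.
Combined leverage = 2.0101 × 2.3621 = 4.7481.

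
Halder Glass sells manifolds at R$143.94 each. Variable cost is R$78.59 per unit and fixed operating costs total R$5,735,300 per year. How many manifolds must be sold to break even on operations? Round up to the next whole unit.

87,763 manifolds

Unit CM = price − variable cost = R$143.94 − R$78.59 = R$65.35.
Break-even volume = fixed costs ÷ CM per unit = R$5,735,300 ÷ R$65.35 = 87,762.82, so 87,763 manifolds.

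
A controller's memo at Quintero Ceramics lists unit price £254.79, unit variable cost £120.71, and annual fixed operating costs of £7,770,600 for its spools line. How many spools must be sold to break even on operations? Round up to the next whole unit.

Each unit contributes £254.79 − £120.71 = £134.08.
Break-even volume = fixed costs ÷ CM per unit = £7,770,600 ÷ £134.08 = 57,954.95, so 57,955 spools.

57,955 spools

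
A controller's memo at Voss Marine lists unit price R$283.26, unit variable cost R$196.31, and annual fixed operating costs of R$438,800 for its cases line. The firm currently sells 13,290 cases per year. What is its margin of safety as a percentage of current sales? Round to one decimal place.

62.0%

Contribution margin per unit = R$283.26 − R$196.31 = R$86.95. Break-even units = R$438,800 ÷ R$86.95 = 5,046.58; break-even revenue = 5,046.58 × R$283.26 = R$1,429,493.82.
Current sales = 13,290 × R$283.26 = R$3,764,525.40.
Margin of safety = (R$3,764,525.40 − R$1,429,493.82) ÷ R$3,764,525.40 = 62.0%.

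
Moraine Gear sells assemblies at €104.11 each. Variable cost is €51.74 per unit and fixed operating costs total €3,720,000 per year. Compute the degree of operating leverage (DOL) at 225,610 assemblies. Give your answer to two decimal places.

1.46

Total contribution margin = 225,610 × €52.37 = €11,815,195.70.
EBIT = €11,815,195.70 − €3,720,000 = €8,095,195.70.
So DOL = total CM / EBIT = €11,815,195.70 / €8,095,195.70 = 1.4595.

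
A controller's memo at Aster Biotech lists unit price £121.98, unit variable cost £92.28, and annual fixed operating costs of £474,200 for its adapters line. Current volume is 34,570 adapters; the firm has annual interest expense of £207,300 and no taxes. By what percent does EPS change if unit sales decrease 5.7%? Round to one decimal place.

Contribution at this volume is 34,570 × £29.70 = £1,026,729.00.
Operating income = contribution − fixed costs = £1,026,729.00 − £474,200 = £552,529.00.
After interest of £207,300.00, pre-tax earnings = £345,229.00.
Degree of combined leverage = contribution ÷ (EBIT − I) = £1,026,729.00 ÷ £345,229.00 = 2.9741.
EPS therefore changes by 2.9741 × (-5.7%) = -17.0%.

-17.0%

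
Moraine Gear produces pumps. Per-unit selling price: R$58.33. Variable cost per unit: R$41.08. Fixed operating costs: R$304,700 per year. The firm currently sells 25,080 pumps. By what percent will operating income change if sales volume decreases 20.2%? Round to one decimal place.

-68.3%

At 25,080 units, contribution = 25,080 × R$17.25 = R$432,630.00.
Subtracting fixed costs: EBIT = R$432,630.00 − R$304,700 = R$127,930.00.
Degree of operating leverage = R$432,630.00 / R$127,930.00 = 3.3818.
%ΔEBIT = DOL × %ΔSales = 3.3818 × -20.2% = -68.3%.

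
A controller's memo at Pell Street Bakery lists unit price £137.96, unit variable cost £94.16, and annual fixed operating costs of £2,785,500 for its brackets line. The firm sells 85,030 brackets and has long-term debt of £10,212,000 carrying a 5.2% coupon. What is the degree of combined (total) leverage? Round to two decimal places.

9.13

Contribution at this volume is 85,030 × £43.80 = £3,724,314.00.
Operating income = contribution − fixed costs = £3,724,314.00 − £2,785,500 = £938,814.00. Interest = £531,024.00, so EBIT − I = £407,790.00.
Degree of total leverage = total CM / (EBIT − interest) = £3,724,314.00 / £407,790.00 = 9.1329.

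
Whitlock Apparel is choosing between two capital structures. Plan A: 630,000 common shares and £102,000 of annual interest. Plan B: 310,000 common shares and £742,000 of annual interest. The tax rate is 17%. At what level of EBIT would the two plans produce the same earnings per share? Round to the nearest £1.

£1,362,000

At indifference, (EBIT − 102,000)(1 − t)/630,000 = (EBIT − 742,000)(1 − t)/310,000.
The (1 − t) factor cancels: (EBIT − 102,000) × 310,000 = (EBIT − 742,000) × 630,000.
EBIT × (630,000 − 310,000) = 742,000 × 630,000 − 102,000 × 310,000 = 435,840,000,000, so EBIT = 435,840,000,000 ÷ 320,000 = 1,362,000.00.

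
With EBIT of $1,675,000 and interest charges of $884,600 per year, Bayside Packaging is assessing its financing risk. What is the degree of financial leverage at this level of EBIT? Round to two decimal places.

2.12

Interest = $884,600.00.
Degree of financial leverage = EBIT / (EBIT − interest) = $1,675,000 / $790,400.00 = 2.1192.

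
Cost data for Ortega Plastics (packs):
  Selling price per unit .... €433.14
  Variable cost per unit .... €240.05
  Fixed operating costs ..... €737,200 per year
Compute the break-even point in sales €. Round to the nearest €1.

CM per unit = €433.14 − €240.05 = €193.09; CM ratio = €193.09 / €433.14 = 0.4458.
Break-even sales = FC ÷ CM ratio = €737,200 × €433.14 / €193.09 = €1,653,689.

€1,653,689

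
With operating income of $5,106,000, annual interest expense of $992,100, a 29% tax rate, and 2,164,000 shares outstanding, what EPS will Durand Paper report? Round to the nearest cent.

Pre-tax income = $5,106,000 − $992,100.00 = $4,113,900.00.
Net income = $4,113,900.00 × (1 − 0.29) = $2,920,869.00.
EPS = $2,920,869.00 ÷ 2,164,000 = $1.35.

$1.35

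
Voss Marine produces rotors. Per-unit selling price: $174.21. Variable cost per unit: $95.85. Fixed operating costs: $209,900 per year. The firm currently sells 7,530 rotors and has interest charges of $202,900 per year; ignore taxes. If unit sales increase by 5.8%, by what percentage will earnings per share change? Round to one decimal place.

+19.3%

Contribution at this volume is 7,530 × $78.36 = $590,050.80.
EBIT = $590,050.80 − $209,900 = $380,150.80.
Interest = $202,900.00, so EBIT − I = $177,250.80.
Degree of combined leverage = contribution ÷ (EBIT − I) = $590,050.80 ÷ $177,250.80 = 3.3289.
%ΔEPS = DCL × %ΔSales = 3.3289 × +5.8% = +19.3%.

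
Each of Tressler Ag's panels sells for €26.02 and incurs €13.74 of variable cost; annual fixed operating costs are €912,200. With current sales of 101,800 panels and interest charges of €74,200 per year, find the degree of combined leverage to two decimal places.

4.74

Contribution at this volume is 101,800 × €12.28 = €1,250,104.00.
EBIT = €1,250,104.00 − €912,200 = €337,904.00. Interest = €74,200.00.
DOL = €1,250,104.00 ÷ €337,904.00 = 3.6996; DFL = €337,904.00 ÷ €263,704.00 = 1.2814.
Combined leverage = 3.6996 × 1.2814 = 4.7407.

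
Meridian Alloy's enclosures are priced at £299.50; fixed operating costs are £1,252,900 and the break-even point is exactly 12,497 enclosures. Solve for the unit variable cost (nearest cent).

Contribution per unit must be FC / Q = £1,252,900 / 12,497 = £100.2561.
Variable cost per unit = £299.50 − £100.2561 = £199.24.

£199.24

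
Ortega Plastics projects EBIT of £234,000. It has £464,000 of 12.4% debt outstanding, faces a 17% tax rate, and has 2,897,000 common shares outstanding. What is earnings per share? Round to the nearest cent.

£0.05

Pre-tax income = £234,000 − £57,536.00 = £176,464.00.
After tax at 17%: net income = £176,464.00 × 0.83 = £146,465.12.
EPS = £146,465.12 ÷ 2,897,000 = £0.05.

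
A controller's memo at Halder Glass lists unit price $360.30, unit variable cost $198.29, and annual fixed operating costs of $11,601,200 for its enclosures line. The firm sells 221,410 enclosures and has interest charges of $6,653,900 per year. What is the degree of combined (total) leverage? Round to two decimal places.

Contribution at this volume is 221,410 × $162.01 = $35,870,634.10.
Operating income = contribution − fixed costs = $35,870,634.10 − $11,601,200 = $24,269,434.10. Interest = $6,653,900.00.
DOL = $35,870,634.10 ÷ $24,269,434.10 = 1.4780; DFL = $24,269,434.10 ÷ $17,615,534.10 = 1.3777.
Combined leverage = 1.4780 × 1.3777 = 2.0362.

2.04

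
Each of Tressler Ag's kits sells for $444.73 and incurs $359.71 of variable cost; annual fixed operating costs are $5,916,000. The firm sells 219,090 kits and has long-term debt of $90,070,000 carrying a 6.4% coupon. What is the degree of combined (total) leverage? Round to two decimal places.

2.68

Contribution at this volume is 219,090 × $85.02 = $18,627,031.80.
Subtracting fixed costs: EBIT = $18,627,031.80 − $5,916,000 = $12,711,031.80. Interest = $5,764,480.00, so EBIT − I = $6,946,551.80.
Degree of total leverage = total CM / (EBIT − interest) = $18,627,031.80 / $6,946,551.80 = 2.6815.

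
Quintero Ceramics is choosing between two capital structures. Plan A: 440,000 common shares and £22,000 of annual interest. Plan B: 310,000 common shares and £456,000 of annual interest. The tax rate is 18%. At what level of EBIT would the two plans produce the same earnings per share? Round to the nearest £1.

£1,490,923

At indifference, (EBIT − 22,000)(1 − t)/440,000 = (EBIT − 456,000)(1 − t)/310,000.
The (1 − t) factor cancels: (EBIT − 22,000) × 310,000 = (EBIT − 456,000) × 440,000.
EBIT × (440,000 − 310,000) = 456,000 × 440,000 − 22,000 × 310,000 = 193,820,000,000, so EBIT = 193,820,000,000 ÷ 130,000 = 1,490,923.08.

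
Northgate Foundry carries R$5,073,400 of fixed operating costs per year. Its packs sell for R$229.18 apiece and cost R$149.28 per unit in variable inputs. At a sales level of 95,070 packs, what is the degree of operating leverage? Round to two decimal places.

Contribution at this volume is 95,070 × R$79.90 = R$7,596,093.00.
Operating income = contribution − fixed costs = R$7,596,093.00 − R$5,073,400 = R$2,522,693.00.
DOL = contribution ÷ EBIT = R$7,596,093.00 ÷ R$2,522,693.00 = 3.0111.

3.01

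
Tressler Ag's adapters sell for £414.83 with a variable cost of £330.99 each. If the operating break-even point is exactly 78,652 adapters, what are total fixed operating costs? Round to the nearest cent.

Contribution margin per unit = £414.83 − £330.99 = £83.84.
Since BE = FC / CM, FC = 78,652 × £83.84 = £6,594,183.68.

£6,594,183.68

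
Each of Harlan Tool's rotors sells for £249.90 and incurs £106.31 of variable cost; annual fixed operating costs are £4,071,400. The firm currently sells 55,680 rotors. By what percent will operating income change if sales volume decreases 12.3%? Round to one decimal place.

At 55,680 units, contribution = 55,680 × £143.59 = £7,995,091.20.
EBIT = £7,995,091.20 − £4,071,400 = £3,923,691.20.
So DOL = total CM / EBIT = £7,995,091.20 / £3,923,691.20 = 2.0376.
%ΔEBIT = DOL × %ΔSales = 2.0376 × -12.3% = -25.1%.

-25.1%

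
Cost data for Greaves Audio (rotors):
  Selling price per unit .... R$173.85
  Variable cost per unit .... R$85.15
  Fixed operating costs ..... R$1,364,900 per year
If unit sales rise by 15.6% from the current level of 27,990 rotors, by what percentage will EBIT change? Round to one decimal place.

Contribution at this volume is 27,990 × R$88.70 = R$2,482,713.00.
Subtracting fixed costs: EBIT = R$2,482,713.00 − R$1,364,900 = R$1,117,813.00.
DOL = contribution ÷ EBIT = R$2,482,713.00 ÷ R$1,117,813.00 = 2.2210.
%ΔEBIT = DOL × %ΔSales = 2.2210 × +15.6% = +34.6%.

+34.6%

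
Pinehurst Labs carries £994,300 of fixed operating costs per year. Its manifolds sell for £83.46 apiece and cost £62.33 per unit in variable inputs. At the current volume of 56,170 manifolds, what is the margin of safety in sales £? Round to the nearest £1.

£760,628

Unit CM = price − variable cost = £83.46 − £62.33 = £21.13. Break-even units = £994,300 ÷ £21.13 = 47,056.32; break-even revenue = 47,056.32 × £83.46 = £3,927,320.30.
Current sales = 56,170 × £83.46 = £4,687,948.20.
Margin of safety = £4,687,948.20 − £3,927,320.30 = £760,628.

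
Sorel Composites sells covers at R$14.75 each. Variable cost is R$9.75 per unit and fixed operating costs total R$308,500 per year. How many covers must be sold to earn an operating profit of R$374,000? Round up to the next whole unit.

Each unit contributes R$14.75 − R$9.75 = R$5.00.
Units = (FC + target) / CM = (R$308,500 + R$374,000) / R$5.00 = 136,500.00, so 136,500 covers.

136,500 covers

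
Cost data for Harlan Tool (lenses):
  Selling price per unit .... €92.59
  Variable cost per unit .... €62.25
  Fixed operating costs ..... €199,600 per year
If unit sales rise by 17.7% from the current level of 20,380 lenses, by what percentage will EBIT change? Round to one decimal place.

Contribution at this volume is 20,380 × €30.34 = €618,329.20.
EBIT = €618,329.20 − €199,600 = €418,729.20.
So DOL = total CM / EBIT = €618,329.20 / €418,729.20 = 1.4767.
Operating income changes by 1.4767 × +17.7% = +26.1%.

+26.1%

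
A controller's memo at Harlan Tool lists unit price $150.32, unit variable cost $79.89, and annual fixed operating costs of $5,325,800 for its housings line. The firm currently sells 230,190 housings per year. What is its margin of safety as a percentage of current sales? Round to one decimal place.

67.1%

Contribution margin per unit = $150.32 − $79.89 = $70.43. Break-even units = $5,325,800 ÷ $70.43 = 75,618.34; break-even revenue = 75,618.34 × $150.32 = $11,366,949.54.
Actual sales revenue = 230,190 × $150.32 = $34,602,160.80.
Margin of safety = ($34,602,160.80 − $11,366,949.54) ÷ $34,602,160.80 = 67.1%.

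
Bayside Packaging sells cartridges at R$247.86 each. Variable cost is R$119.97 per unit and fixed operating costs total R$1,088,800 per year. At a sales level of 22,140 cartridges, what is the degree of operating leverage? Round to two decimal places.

1.62

Contribution at this volume is 22,140 × R$127.89 = R$2,831,484.60.
EBIT = R$2,831,484.60 − R$1,088,800 = R$1,742,684.60.
Degree of operating leverage = R$2,831,484.60 / R$1,742,684.60 = 1.6248.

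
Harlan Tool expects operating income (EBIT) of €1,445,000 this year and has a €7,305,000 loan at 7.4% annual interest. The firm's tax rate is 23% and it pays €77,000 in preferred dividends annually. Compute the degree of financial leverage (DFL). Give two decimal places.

1.80

Annual interest charges come to €540,570.00.
Preferred dividends grossed up pre-tax: €77,000 / (1 − 0.23) = €100,000.00.
DFL = EBIT ÷ [EBIT − I − D_p/(1−t)] = €1,445,000 ÷ [€1,445,000 − €540,570.00 − €100,000.00] = €1,445,000 ÷ €804,430.00 = 1.7963.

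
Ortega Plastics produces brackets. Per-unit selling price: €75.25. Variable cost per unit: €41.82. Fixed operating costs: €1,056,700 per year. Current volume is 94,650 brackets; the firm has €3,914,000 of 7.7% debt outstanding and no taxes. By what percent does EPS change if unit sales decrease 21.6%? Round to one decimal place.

Total contribution margin = 94,650 × €33.43 = €3,164,149.50.
Operating income = contribution − fixed costs = €3,164,149.50 − €1,056,700 = €2,107,449.50.
Interest = €301,378.00, so EBIT − I = €1,806,071.50.
DCL = total CM / (EBIT − I) = €3,164,149.50 / €1,806,071.50 = 1.7520.
EPS therefore changes by 1.7520 × (-21.6%) = -37.8%.

-37.8%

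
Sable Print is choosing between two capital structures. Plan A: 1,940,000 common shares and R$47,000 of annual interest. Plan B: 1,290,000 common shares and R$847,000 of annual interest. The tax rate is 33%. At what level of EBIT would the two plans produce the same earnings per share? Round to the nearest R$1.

R$2,434,692

At indifference, (EBIT − 47,000)(1 − t)/1,940,000 = (EBIT − 847,000)(1 − t)/1,290,000.
The (1 − t) factor cancels: (EBIT − 47,000) × 1,290,000 = (EBIT − 847,000) × 1,940,000.
Solving, EBIT = (847,000·1,940,000 − 47,000·1,290,000) / (1,940,000 − 1,290,000) = 1,582,550,000,000 / 650,000 = 2,434,692.31.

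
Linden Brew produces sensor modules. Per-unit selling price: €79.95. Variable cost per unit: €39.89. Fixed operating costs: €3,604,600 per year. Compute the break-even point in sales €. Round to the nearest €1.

CM per unit = €79.95 − €39.89 = €40.06; CM ratio = €40.06 / €79.95 = 0.5011.
Break-even revenue = fixed costs × price ÷ CM = €3,604,600 × €79.95 ÷ €40.06 = €7,193,903.

€7,193,903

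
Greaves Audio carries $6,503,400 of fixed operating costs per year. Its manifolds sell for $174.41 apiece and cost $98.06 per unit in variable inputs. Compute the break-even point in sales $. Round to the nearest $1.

CM per unit = $174.41 − $98.06 = $76.35; CM ratio = $76.35 / $174.41 = 0.4378.
Break-even revenue = fixed costs × price ÷ CM = $6,503,400 × $174.41 ÷ $76.35 = $14,856,031.

$14,856,031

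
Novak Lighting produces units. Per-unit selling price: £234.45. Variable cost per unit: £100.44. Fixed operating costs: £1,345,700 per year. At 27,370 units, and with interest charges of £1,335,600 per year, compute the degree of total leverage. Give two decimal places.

Total contribution margin = 27,370 × £134.01 = £3,667,853.70.
Subtracting fixed costs: EBIT = £3,667,853.70 − £1,345,700 = £2,322,153.70. Interest = £1,335,600.00, so EBIT − I = £986,553.70.
DCL = contribution ÷ (EBIT − I) = £3,667,853.70 ÷ £986,553.70 = 3.7178.

3.72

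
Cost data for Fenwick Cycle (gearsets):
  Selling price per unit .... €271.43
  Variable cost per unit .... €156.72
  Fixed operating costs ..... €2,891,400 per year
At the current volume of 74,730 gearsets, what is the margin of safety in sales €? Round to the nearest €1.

Contribution margin per unit = €271.43 − €156.72 = €114.71. Break-even units = €2,891,400 ÷ €114.71 = 25,206.17; break-even revenue = 25,206.17 × €271.43 = €6,841,711.29.
Current sales = 74,730 × €271.43 = €20,283,963.90.
Margin of safety = €20,283,963.90 − €6,841,711.29 = €13,442,253.

€13,442,253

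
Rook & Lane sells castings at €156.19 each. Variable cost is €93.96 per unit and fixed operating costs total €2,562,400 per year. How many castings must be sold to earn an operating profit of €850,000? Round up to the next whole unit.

54,836 castings

Contribution margin per unit = €156.19 − €93.96 = €62.23.
Units = (FC + target) / CM = (€2,562,400 + €850,000) / €62.23 = 54,835.29, so 54,836 castings.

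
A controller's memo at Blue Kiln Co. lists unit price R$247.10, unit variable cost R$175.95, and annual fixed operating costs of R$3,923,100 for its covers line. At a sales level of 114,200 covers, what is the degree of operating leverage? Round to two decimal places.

Total contribution margin = 114,200 × R$71.15 = R$8,125,330.00.
Subtracting fixed costs: EBIT = R$8,125,330.00 − R$3,923,100 = R$4,202,230.00.
DOL = contribution ÷ EBIT = R$8,125,330.00 ÷ R$4,202,230.00 = 1.9336.

1.93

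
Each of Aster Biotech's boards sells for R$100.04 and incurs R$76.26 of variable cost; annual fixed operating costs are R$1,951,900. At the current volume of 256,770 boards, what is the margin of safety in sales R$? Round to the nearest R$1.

R$17,475,829

Unit CM = price − variable cost = R$100.04 − R$76.26 = R$23.78. Break-even units = R$1,951,900 ÷ R$23.78 = 82,081.58; break-even revenue = 82,081.58 × R$100.04 = R$8,211,441.38.
Actual sales revenue = 256,770 × R$100.04 = R$25,687,270.80.
Margin of safety = R$25,687,270.80 − R$8,211,441.38 = R$17,475,829.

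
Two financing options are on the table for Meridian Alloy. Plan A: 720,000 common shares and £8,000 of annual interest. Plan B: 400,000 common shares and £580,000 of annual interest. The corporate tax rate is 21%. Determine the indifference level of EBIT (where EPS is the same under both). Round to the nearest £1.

At indifference, (EBIT − 8,000)(1 − t)/720,000 = (EBIT − 580,000)(1 − t)/400,000.
Cancelling (1 − t) and cross-multiplying: 400,000·(EBIT − 8,000) = 720,000·(EBIT − 580,000).
EBIT × (720,000 − 400,000) = 580,000 × 720,000 − 8,000 × 400,000 = 414,400,000,000, so EBIT = 414,400,000,000 ÷ 320,000 = 1,295,000.00.

£1,295,000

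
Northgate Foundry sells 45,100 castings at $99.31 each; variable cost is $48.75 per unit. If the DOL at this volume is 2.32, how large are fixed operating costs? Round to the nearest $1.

At 45,100 units, contribution = 45,100 × $50.56 = $2,280,256.00.
DOL = contribution / EBIT, so EBIT = $2,280,256.00 / 2.32 = $982,868.97.
And FC = contribution − EBIT = $2,280,256.00 − $982,868.97 = $1,297,387.

$1,297,387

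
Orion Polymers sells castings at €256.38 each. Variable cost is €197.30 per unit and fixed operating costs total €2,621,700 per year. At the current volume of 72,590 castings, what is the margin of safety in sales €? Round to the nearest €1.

€7,233,653

Contribution margin per unit = €256.38 − €197.30 = €59.08. Break-even units = €2,621,700 ÷ €59.08 = 44,375.42; break-even revenue = 44,375.42 × €256.38 = €11,376,970.99.
Current sales = 72,590 × €256.38 = €18,610,624.20.
Margin of safety = €18,610,624.20 − €11,376,970.99 = €7,233,653.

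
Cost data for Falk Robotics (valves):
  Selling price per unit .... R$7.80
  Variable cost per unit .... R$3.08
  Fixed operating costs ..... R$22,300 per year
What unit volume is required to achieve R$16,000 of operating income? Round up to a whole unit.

8,115 valves

Contribution margin per unit = R$7.80 − R$3.08 = R$4.72.
Need Q such that Q × R$4.72 − R$22,300 = R$16,000, i.e. Q = R$38,300 / R$4.72 = 8,114.41 → 8,115.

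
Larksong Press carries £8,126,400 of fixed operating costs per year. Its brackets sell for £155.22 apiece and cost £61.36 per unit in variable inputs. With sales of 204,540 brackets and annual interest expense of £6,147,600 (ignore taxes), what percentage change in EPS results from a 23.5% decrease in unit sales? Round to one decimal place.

Total contribution margin = 204,540 × £93.86 = £19,198,124.40.
EBIT = £19,198,124.40 − £8,126,400 = £11,071,724.40.
After interest of £6,147,600.00, pre-tax earnings = £4,924,124.40.
DCL = total CM / (EBIT − I) = £19,198,124.40 / £4,924,124.40 = 3.8988.
EPS therefore changes by 3.8988 × (-23.5%) = -91.6%.

-91.6%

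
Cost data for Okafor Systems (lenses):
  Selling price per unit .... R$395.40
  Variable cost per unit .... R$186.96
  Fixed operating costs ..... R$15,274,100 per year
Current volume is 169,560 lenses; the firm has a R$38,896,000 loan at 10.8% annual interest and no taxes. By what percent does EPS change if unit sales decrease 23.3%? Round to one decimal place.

At 169,560 units, contribution = 169,560 × R$208.44 = R$35,343,086.40.
Operating income = contribution − fixed costs = R$35,343,086.40 − R$15,274,100 = R$20,068,986.40.
After interest of R$4,200,768.00, pre-tax earnings = R$15,868,218.40.
DCL = total CM / (EBIT − I) = R$35,343,086.40 / R$15,868,218.40 = 2.2273.
EPS therefore changes by 2.2273 × (-23.3%) = -51.9%.

-51.9%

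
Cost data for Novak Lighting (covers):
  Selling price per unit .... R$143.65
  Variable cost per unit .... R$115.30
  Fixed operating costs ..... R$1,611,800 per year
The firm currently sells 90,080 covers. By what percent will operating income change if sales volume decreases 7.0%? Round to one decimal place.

-19.0%

Contribution at this volume is 90,080 × R$28.35 = R$2,553,768.00.
Subtracting fixed costs: EBIT = R$2,553,768.00 − R$1,611,800 = R$941,968.00.
DOL = contribution ÷ EBIT = R$2,553,768.00 ÷ R$941,968.00 = 2.7111.
%ΔEBIT = DOL × %ΔSales = 2.7111 × -7.0% = -19.0%.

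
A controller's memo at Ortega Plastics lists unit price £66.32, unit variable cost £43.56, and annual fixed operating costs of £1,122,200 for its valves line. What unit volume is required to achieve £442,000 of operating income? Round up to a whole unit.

Each unit contributes £66.32 − £43.56 = £22.76.
Units = (FC + target) / CM = (£1,122,200 + £442,000) / £22.76 = 68,725.83, so 68,726 valves.

68,726 valves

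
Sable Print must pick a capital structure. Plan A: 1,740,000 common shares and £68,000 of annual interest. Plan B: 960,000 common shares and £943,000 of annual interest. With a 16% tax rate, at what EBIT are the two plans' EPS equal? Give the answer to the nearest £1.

At indifference, (EBIT − 68,000)(1 − t)/1,740,000 = (EBIT − 943,000)(1 − t)/960,000.
The (1 − t) factor cancels: (EBIT − 68,000) × 960,000 = (EBIT − 943,000) × 1,740,000.
Solving, EBIT = (943,000·1,740,000 − 68,000·960,000) / (1,740,000 − 960,000) = 1,575,540,000,000 / 780,000 = 2,019,923.08.

£2,019,923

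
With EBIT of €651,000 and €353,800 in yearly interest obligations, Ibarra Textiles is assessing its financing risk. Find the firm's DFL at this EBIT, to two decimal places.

Annual interest charges come to €353,800.00.
Degree of financial leverage = EBIT / (EBIT − interest) = €651,000 / €297,200.00 = 2.1904.

2.19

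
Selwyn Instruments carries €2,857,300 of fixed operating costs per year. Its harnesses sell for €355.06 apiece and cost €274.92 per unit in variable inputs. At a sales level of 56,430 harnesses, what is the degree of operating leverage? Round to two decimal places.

Contribution at this volume is 56,430 × €80.14 = €4,522,300.20.
Subtracting fixed costs: EBIT = €4,522,300.20 − €2,857,300 = €1,665,000.20.
So DOL = total CM / EBIT = €4,522,300.20 / €1,665,000.20 = 2.7161.

2.72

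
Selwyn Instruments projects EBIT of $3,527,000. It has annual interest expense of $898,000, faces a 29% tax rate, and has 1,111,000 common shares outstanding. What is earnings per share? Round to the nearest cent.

Pre-tax income = $3,527,000 − $898,000.00 = $2,629,000.00.
After tax at 29%: net income = $2,629,000.00 × 0.71 = $1,866,590.00.
EPS = $1,866,590.00 ÷ 1,111,000 = $1.68.

$1.68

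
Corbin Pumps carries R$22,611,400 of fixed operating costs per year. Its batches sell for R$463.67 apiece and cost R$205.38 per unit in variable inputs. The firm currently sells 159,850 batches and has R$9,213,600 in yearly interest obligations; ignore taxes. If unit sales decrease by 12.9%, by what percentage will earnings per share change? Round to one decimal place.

At 159,850 units, contribution = 159,850 × R$258.29 = R$41,287,656.50.
Operating income = contribution − fixed costs = R$41,287,656.50 − R$22,611,400 = R$18,676,256.50.
Interest = R$9,213,600.00, so EBIT − I = R$9,462,656.50.
Degree of combined leverage = contribution ÷ (EBIT − I) = R$41,287,656.50 ÷ R$9,462,656.50 = 4.3632.
EPS therefore changes by 4.3632 × (-12.9%) = -56.3%.

-56.3%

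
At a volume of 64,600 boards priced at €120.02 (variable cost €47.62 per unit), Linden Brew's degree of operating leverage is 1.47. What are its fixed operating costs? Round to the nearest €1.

€1,495,380

Total contribution margin = 64,600 × €72.40 = €4,677,040.00.
DOL = contribution / EBIT, so EBIT = €4,677,040.00 / 1.47 = €3,181,659.86.
Fixed costs = CM − EBIT = €4,677,040.00 − €3,181,659.86 = €1,495,380.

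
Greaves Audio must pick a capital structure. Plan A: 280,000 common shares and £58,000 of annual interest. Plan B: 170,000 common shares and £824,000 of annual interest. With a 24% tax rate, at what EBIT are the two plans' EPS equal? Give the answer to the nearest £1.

£2,007,818

Set EPS_A = EPS_B: (EBIT − £58,000)(1 − 0.24) ÷ 280,000 = (EBIT − £824,000)(1 − 0.24) ÷ 170,000.
Cancelling (1 − t) and cross-multiplying: 170,000·(EBIT − 58,000) = 280,000·(EBIT − 824,000).
EBIT × (280,000 − 170,000) = 824,000 × 280,000 − 58,000 × 170,000 = 220,860,000,000, so EBIT = 220,860,000,000 ÷ 110,000 = 2,007,818.18.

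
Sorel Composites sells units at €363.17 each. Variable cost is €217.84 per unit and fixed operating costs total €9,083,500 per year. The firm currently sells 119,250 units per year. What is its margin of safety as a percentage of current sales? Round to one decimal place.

47.6%

Contribution margin per unit = €363.17 − €217.84 = €145.33. Break-even units = €9,083,500 ÷ €145.33 = 62,502.58; break-even revenue = 62,502.58 × €363.17 = €22,699,062.10.
Current sales = 119,250 × €363.17 = €43,308,022.50.
Margin of safety = (€43,308,022.50 − €22,699,062.10) ÷ €43,308,022.50 = 47.6%.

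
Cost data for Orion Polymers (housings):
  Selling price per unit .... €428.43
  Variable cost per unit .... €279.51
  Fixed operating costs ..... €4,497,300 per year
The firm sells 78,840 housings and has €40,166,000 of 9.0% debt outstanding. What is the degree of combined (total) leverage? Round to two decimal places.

Contribution at this volume is 78,840 × €148.92 = €11,740,852.80.
Operating income = contribution − fixed costs = €11,740,852.80 − €4,497,300 = €7,243,552.80. Interest = €3,614,940.00, so EBIT − I = €3,628,612.80.
Degree of total leverage = total CM / (EBIT − interest) = €11,740,852.80 / €3,628,612.80 = 3.2356.

3.24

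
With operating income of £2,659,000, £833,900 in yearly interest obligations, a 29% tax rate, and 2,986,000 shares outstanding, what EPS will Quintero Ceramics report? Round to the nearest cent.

Interest = £833,900.00, so EBT = £2,659,000 − £833,900.00 = £1,825,100.00.
After tax at 29%: net income = £1,825,100.00 × 0.71 = £1,295,821.00.
Per share: £1,295,821.00 / 2,986,000 shares = £0.43.

£0.43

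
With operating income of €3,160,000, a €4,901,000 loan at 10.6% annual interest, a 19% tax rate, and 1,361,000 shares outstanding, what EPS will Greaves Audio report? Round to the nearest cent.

Pre-tax income = €3,160,000 − €519,506.00 = €2,640,494.00.
Net income = €2,640,494.00 × (1 − 0.19) = €2,138,800.14.
EPS = €2,138,800.14 ÷ 1,361,000 = €1.57.

€1.57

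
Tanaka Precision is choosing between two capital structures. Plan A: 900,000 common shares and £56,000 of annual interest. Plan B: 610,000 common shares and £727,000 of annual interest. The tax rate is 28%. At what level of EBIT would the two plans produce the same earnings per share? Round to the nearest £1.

Set EPS_A = EPS_B: (EBIT − £56,000)(1 − 0.28) ÷ 900,000 = (EBIT − £727,000)(1 − 0.28) ÷ 610,000.
The (1 − t) factor cancels: (EBIT − 56,000) × 610,000 = (EBIT − 727,000) × 900,000.
Solving, EBIT = (727,000·900,000 − 56,000·610,000) / (900,000 − 610,000) = 620,140,000,000 / 290,000 = 2,138,413.79.

£2,138,414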